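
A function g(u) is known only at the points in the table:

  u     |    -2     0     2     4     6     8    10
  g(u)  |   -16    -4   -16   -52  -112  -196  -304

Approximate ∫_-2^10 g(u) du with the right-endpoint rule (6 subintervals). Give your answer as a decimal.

Δu = 2.
Sum = 2·[(-4) + (-16) + (-52) + (-112) + (-196) + (-304)] = -1368.

-1368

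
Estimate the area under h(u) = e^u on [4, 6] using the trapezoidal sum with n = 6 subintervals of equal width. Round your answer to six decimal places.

Δu = (6 − 4)/6 = 1/3.
h(4) ≈ 54.598150, h(13/3) ≈ 76.197857, h(14/3) ≈ 106.342675, h(5) ≈ 148.413159, h(16/3) ≈ 207.127249, h(17/3) ≈ 289.069362, h(6) ≈ 403.428793.
T_6 = (Δu/2)·[h(u_0) + 2h(u_1) + ... + 2h(u_{5}) + h(u_6)].
Sum ≈ 352.054591.

352.054591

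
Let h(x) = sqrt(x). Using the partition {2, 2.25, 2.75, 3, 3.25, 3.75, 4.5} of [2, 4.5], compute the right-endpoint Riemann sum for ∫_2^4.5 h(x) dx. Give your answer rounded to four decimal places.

Subinterval widths: 0.25, 0.5, 0.25, 0.25, 0.5, 0.75.
Right endpoints: 2.25, 2.75, 3, 3.25, 3.75, 4.5.
h(2.25) ≈ 1.5000, h(2.75) ≈ 1.6583, h(3) ≈ 1.7321, h(3.25) ≈ 1.8028, h(3.75) ≈ 1.9365, h(4.5) ≈ 2.1213.
Sum = Σ Δx_i · h(x_i).
Sum ≈ 4.6471.

4.6471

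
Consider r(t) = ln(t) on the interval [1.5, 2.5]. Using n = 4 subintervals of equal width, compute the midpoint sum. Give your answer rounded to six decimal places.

0.683221

Δt = (2.5 − 1.5)/4 = 0.25.
Midpoints: 1.625, 1.875, 2.125, 2.375.
r(1.625) ≈ 0.485508, r(1.875) ≈ 0.628609, r(2.125) ≈ 0.753772, r(2.375) ≈ 0.864997.
Sum = Δt · [r(1.625) + r(1.875) + r(2.125) + r(2.375)].
Sum ≈ 0.683221.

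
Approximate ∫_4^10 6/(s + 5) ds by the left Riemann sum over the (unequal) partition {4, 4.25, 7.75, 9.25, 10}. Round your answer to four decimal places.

Subinterval widths: 0.25, 3.5, 1.5, 0.75.
Left endpoints: 4, 4.25, 7.75, 9.25.
f(4) = 2/3, f(4.25) = 24/37, f(7.75) = 8/17, f(9.25) = 8/19.
Sum = Σ Δs_i · f(s_i).
Sum ≈ 3.4586.

3.4586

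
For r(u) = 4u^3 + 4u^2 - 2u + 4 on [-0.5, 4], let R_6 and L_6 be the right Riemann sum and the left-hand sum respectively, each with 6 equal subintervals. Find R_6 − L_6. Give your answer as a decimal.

232.875

R_6 = 470.671875.
L_6 = 237.796875.
R_6 − L_6 = 232.875.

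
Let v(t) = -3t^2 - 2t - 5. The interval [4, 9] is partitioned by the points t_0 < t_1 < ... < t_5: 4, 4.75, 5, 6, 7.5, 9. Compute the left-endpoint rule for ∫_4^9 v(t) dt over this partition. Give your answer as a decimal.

Subinterval widths: 0.75, 0.25, 1, 1.5, 1.5.
Left endpoints: 4, 4.75, 5, 6, 7.5.
v(4) = -61, v(4.75) = -82.1875, v(5) = -90, v(6) = -125, v(7.5) = -188.75.
Sum = Σ Δt_i · v(t_i).
Sum = -626.921875.

-626.921875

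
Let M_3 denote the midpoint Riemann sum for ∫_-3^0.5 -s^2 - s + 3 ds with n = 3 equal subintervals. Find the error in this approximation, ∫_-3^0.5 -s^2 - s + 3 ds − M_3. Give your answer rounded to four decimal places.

-0.3970

Exact integral: ∫_-3^0.5 f(s) ds ≈ 5.833333.
M_3 ≈ 6.230324.
Error ≈ 5.833333 − 6.230324 ≈ -0.3970.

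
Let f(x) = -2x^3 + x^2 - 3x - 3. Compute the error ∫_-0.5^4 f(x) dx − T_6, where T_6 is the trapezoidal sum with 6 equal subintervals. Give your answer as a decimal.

4.0078125

Exact integral: ∫_-0.5^4 f(x) dx = -143.71875.
T_6 = -147.7265625.
Error = -143.71875 − (-147.7265625) = 4.0078125.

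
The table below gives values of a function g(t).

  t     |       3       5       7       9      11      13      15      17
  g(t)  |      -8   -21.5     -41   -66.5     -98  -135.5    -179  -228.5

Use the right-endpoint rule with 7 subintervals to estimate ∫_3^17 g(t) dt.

Δt = 2.
Sum = 2·[(-21.5) + (-41) + (-66.5) + (-98) + (-135.5) + (-179) + (-228.5)] = -1540.

-1540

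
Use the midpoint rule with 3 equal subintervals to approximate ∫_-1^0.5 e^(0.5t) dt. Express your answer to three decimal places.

Δt = (0.5 − (-1))/3 = 0.5.
Midpoints: -0.75, -0.25, 0.25.
f(-0.75) ≈ 0.687, f(-0.25) ≈ 0.882, f(0.25) ≈ 1.133.
Sum = Δt · [f(-0.75) + f(-0.25) + f(0.25)].
Sum ≈ 1.351.

1.351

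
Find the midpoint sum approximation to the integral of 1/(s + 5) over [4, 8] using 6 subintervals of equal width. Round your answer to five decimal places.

0.36761

Δs = (8 − 4)/6 = 2/3.
Midpoints: 13/3, 5, 17/3, 19/3, 7, 23/3.
f(13/3) = 3/28, f(5) = 0.1, f(17/3) = 0.09375, f(19/3) = 3/34, f(7) = 1/12, f(23/3) = 3/38.
Sum = Δs · [f(13/3) + f(5) + f(17/3) + ...].
Sum ≈ 0.36761.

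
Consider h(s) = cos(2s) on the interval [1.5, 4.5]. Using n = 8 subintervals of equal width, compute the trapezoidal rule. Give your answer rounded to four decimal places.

0.1291

Δs = (4.5 − 1.5)/8 = 0.375.
h(1.5) ≈ -0.9900, h(1.875) ≈ -0.8206, h(2.25) ≈ -0.2108, h(2.625) ≈ 0.5121, h(3) ≈ 0.9602, h(3.375) ≈ 0.8930, h(3.75) ≈ 0.3466, h(4.125) ≈ -0.3857, h(4.5) ≈ -0.9111.
T_8 = (Δs/2)·[h(s_0) + 2h(s_1) + ... + 2h(s_{7}) + h(s_8)].
Sum ≈ 0.1291.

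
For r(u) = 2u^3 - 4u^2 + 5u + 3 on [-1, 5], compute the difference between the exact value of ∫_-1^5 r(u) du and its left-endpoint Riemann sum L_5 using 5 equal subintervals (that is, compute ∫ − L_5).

100.08

Exact integral: ∫_-1^5 r(u) du = 222.
L_5 = 121.92.
Error = 222 − 121.92 = 100.08.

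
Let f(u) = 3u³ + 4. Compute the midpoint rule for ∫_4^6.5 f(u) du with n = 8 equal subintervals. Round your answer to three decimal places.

Δu = (6.5 − 4)/8 = 0.3125.
Midpoints: 4.15625, 4.46875, 4.78125, 5.09375, 5.40625, 5.71875, 6.03125, 6.34375.
f(4.15625) = 7188983/32768, f(4.46875) = 8903693/32768, f(4.78125) = 10875803/32768, f(5.09375) = 13123313/32768, f(5.40625) = 15664223/32768, f(5.71875) = 18516533/32768, f(6.03125) = 21698243/32768, f(6.34375) = 25227353/32768.
Sum = Δu · [f(4.15625) + f(4.46875) + f(4.78125) + ...].
Sum ≈ 1155.836.

1155.836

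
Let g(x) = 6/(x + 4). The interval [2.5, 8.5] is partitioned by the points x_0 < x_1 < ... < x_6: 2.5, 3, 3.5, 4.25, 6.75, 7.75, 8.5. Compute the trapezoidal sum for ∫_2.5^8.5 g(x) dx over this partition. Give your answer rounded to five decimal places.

3.94471

Subinterval widths: 0.5, 0.5, 0.75, 2.5, 1, 0.75.
g(2.5) = 12/13, g(3) = 6/7, g(3.5) = 0.8, g(4.25) = 8/11, g(6.75) = 24/43, g(7.75) = 24/47, g(8.5) = 0.48.
On each subinterval the trapezoid contributes (Δx_i/2)·[g(x_{i-1}) + g(x_i)].
Sum ≈ 3.94471.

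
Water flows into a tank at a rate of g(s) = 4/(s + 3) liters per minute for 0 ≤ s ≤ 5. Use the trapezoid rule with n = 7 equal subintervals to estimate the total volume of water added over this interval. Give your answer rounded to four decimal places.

3.9395

Δs = (5 − 0)/7 = 5/7.
g(0) = 4/3, g(5/7) = 14/13, g(10/7) = 28/31, g(15/7) = 7/9, g(20/7) = 28/41, g(25/7) = 14/23, g(30/7) = 28/51, g(5) = 0.5.
T_7 = (Δs/2)·[g(s_0) + 2g(s_1) + ... + 2g(s_{6}) + g(s_7)].
Sum ≈ 3.9395.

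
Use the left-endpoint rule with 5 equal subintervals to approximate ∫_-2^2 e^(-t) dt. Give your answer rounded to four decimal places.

10.5380

Δt = (2 − (-2))/5 = 0.8.
Left endpoints: -2, -1.2, -0.4, 0.4, 1.2.
f(-2) ≈ 7.3891, f(-1.2) ≈ 3.3201, f(-0.4) ≈ 1.4918, f(0.4) ≈ 0.6703, f(1.2) ≈ 0.3012.
Sum = Δt · [f(-2) + f(-1.2) + f(-0.4) + f(0.4) + f(1.2)].
Sum ≈ 10.5380.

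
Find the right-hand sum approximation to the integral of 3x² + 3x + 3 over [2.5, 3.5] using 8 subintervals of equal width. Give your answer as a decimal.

Δx = (3.5 − 2.5)/8 = 0.125.
Right endpoints: 2.625, 2.75, 2.875, 3, 3.125, 3.25, 3.375, 3.5.
f(2.625) = 31.546875, f(2.75) = 33.9375, f(2.875) = 36.421875, f(3) = 39, f(3.125) = 41.671875, f(3.25) = 44.4375, f(3.375) = 47.296875, f(3.5) = 50.25.
Sum = Δx · [f(2.625) + f(2.75) + f(2.875) + ...].
Sum = 40.5703125.

40.5703125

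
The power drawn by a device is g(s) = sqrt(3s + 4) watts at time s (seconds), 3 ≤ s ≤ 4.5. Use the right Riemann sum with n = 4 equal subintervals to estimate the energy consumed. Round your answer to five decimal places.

5.96001

Δs = (4.5 − 3)/4 = 0.375.
Right endpoints: 3.375, 3.75, 4.125, 4.5.
g(3.375) ≈ 3.75832, g(3.75) ≈ 3.90512, g(4.125) ≈ 4.04660, g(4.5) ≈ 4.18330.
Sum = Δs · [g(3.375) + g(3.75) + g(4.125) + g(4.5)].
Sum ≈ 5.96001.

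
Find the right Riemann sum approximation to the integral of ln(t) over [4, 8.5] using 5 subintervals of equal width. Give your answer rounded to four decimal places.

Δt = (8.5 − 4)/5 = 0.9.
Right endpoints: 4.9, 5.8, 6.7, 7.6, 8.5.
f(4.9) ≈ 1.5892, f(5.8) ≈ 1.7579, f(6.7) ≈ 1.9021, f(7.6) ≈ 2.0281, f(8.5) ≈ 2.1401.
Sum = Δt · [f(4.9) + f(5.8) + f(6.7) + f(7.6) + f(8.5)].
Sum ≈ 8.4757.

8.4757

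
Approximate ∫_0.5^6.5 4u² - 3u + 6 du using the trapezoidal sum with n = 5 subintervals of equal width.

344.76

Δu = (6.5 − 0.5)/5 = 1.2.
f(0.5) = 5.5, f(1.7) = 12.46, f(2.9) = 30.94, f(4.1) = 60.94, f(5.3) = 102.46, f(6.5) = 155.5.
T_5 = (Δu/2)·[f(u_0) + 2f(u_1) + ... + 2f(u_{4}) + f(u_5)].
Sum = 344.76.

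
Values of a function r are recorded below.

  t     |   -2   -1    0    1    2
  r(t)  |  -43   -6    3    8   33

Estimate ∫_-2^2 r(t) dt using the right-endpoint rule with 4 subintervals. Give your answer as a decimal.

38

Δt = 1.
Sum = 1·[(-6) + 3 + 8 + 33] = 38.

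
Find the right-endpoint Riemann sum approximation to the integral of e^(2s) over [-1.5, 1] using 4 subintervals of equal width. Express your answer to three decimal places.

Δs = (1 − (-1.5))/4 = 0.625.
Right endpoints: -0.875, -0.25, 0.375, 1.
f(-0.875) ≈ 0.174, f(-0.25) ≈ 0.607, f(0.375) ≈ 2.117, f(1) ≈ 7.389.
Sum = Δs · [f(-0.875) + f(-0.25) + f(0.375) + f(1)].
Sum ≈ 6.429.

6.429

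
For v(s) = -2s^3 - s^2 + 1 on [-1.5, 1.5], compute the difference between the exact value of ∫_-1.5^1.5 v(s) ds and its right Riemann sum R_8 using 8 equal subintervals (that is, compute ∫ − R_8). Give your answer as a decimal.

2.6015625

Exact integral: ∫_-1.5^1.5 v(s) ds = 0.75.
R_8 = -1.8515625.
Error = 0.75 − (-1.8515625) = 2.6015625.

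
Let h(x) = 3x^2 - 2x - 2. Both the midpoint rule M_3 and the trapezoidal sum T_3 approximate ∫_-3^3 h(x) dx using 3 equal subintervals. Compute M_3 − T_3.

M_3 = 36.
T_3 = 54.
M_3 − T_3 = -18.

-18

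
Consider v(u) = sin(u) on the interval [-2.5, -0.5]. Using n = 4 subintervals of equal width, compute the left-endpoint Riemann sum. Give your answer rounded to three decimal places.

Δu = (-0.5 − (-2.5))/4 = 0.5.
Left endpoints: -2.5, -2, -1.5, -1.
v(-2.5) ≈ -0.598, v(-2) ≈ -0.909, v(-1.5) ≈ -0.997, v(-1) ≈ -0.841.
Sum = Δu · [v(-2.5) + v(-2) + v(-1.5) + v(-1)].
Sum ≈ -1.673.

-1.673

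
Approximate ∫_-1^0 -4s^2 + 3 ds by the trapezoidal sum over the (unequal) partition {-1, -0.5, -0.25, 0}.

Subinterval widths: 0.5, 0.25, 0.25.
f(-1) = -1, f(-0.5) = 2, f(-0.25) = 2.75, f(0) = 3.
On each subinterval the trapezoid contributes (Δs_i/2)·[f(s_{i-1}) + f(s_i)].
Sum = 1.5625.

1.5625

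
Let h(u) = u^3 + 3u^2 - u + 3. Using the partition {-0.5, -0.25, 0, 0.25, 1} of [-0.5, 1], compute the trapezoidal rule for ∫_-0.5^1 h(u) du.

5.84765625

Subinterval widths: 0.25, 0.25, 0.25, 0.75.
h(-0.5) = 4.125, h(-0.25) = 3.421875, h(0) = 3, h(0.25) = 2.953125, h(1) = 6.
On each subinterval the trapezoid contributes (Δu_i/2)·[h(u_{i-1}) + h(u_i)].
Sum = 5.84765625.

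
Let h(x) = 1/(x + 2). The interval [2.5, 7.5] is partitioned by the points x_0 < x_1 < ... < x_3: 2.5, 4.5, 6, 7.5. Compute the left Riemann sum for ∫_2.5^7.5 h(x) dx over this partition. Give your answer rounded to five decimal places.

Subinterval widths: 2, 1.5, 1.5.
Left endpoints: 2.5, 4.5, 6.
h(2.5) = 2/9, h(4.5) = 2/13, h(6) = 0.125.
Sum = Σ Δx_i · h(x_i).
Sum ≈ 0.86271.

0.86271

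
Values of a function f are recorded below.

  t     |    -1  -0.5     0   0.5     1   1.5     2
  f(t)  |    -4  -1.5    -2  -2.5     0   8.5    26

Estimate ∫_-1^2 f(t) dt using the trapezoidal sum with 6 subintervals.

6.75

Δt = 0.5.
T_6 = (0.5/2)·[(-4) + 2·(-1.5) + 2·(-2) + 2·(-2.5) + 2·0 + 2·8.5 + 26] = 6.75.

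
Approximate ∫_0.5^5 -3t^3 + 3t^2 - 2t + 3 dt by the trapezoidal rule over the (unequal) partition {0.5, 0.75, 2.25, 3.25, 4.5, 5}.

Subinterval widths: 0.25, 1.5, 1, 1.25, 0.5.
f(0.5) = 2.375, f(0.75) = 1.921875, f(2.25) = -20.484375, f(3.25) = -74.796875, f(4.5) = -218.625, f(5) = -307.
On each subinterval the trapezoid contributes (Δt_i/2)·[f(t_{i-1}) + f(t_i)].
Sum = -375.8203125.

-375.8203125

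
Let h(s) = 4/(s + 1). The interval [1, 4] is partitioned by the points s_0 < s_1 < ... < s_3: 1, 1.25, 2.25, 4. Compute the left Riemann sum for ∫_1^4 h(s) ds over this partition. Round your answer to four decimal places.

Subinterval widths: 0.25, 1, 1.75.
Left endpoints: 1, 1.25, 2.25.
h(1) = 2, h(1.25) = 16/9, h(2.25) = 16/13.
Sum = Σ Δs_i · h(s_i).
Sum ≈ 4.4316.

4.4316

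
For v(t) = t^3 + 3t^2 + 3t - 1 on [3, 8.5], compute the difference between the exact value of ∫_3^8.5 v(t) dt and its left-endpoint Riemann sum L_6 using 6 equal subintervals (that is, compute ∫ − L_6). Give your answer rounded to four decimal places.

Exact integral: ∫_3^8.5 v(t) dt = 1961.265625.
L_6 ≈ 1613.233073.
Error ≈ 1961.265625 − 1613.233073 ≈ 348.0326.

348.0326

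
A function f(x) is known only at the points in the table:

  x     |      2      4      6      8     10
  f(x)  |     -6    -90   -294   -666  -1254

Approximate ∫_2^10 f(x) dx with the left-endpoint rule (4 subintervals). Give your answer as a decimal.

-2112

Δx = 2.
Sum = 2·[(-6) + (-90) + (-294) + (-666)] = -2112.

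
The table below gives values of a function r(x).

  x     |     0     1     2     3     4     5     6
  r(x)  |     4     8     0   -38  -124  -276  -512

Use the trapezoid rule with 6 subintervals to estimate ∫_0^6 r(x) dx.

-684

Δx = 1.
T_6 = (1/2)·[4 + 2·8 + 2·0 + 2·(-38) + 2·(-124) + 2·(-276) + (-512)] = -684.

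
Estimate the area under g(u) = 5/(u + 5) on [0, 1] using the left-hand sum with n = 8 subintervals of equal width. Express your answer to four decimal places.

Δu = (1 − 0)/8 = 0.125.
Left endpoints: 0, 0.125, 0.25, 0.375, 0.5, 0.625, 0.75, 0.875.
g(0) = 1, g(0.125) = 40/41, g(0.25) = 20/21, g(0.375) = 40/43, g(0.5) = 10/11, g(0.625) = 8/9, g(0.75) = 20/23, g(0.875) = 40/47.
Sum = Δu · [g(0) + g(0.125) + g(0.25) + ...].
Sum ≈ 0.9221.

0.9221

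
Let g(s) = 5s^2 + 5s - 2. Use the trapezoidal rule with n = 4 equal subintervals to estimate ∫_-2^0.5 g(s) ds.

-0.01953125

Δs = (0.5 − (-2))/4 = 0.625.
g(-2) = 8, g(-1.375) = 0.578125, g(-0.75) = -2.9375, g(-0.125) = -2.546875, g(0.5) = 1.75.
T_4 = (Δs/2)·[g(s_0) + 2g(s_1) + 2g(s_2) + 2g(s_3) + g(s_4)].
Sum = -0.01953125.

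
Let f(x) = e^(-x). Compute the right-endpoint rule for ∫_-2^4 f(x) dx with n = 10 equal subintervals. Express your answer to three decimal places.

Δx = (4 − (-2))/10 = 0.6.
Right endpoints: -1.4, -0.8, -0.2, 0.4, 1, 1.6, 2.2, 2.8, 3.4, 4.
f(-1.4) ≈ 4.055, f(-0.8) ≈ 2.226, f(-0.2) ≈ 1.221, f(0.4) ≈ 0.670, f(1) ≈ 0.368, f(1.6) ≈ 0.202, f(2.2) ≈ 0.111, f(2.8) ≈ 0.061, f(3.4) ≈ 0.033, f(4) ≈ 0.018.
Sum = Δx · [f(-1.4) + f(-0.8) + f(-0.2) + ...].
Sum ≈ 5.379.

5.379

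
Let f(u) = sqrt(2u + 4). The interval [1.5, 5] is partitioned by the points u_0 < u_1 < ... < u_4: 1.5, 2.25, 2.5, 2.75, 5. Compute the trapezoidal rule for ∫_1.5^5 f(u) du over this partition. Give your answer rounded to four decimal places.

Subinterval widths: 0.75, 0.25, 0.25, 2.25.
f(1.5) ≈ 2.6458, f(2.25) ≈ 2.9155, f(2.5) ≈ 3.0000, f(2.75) ≈ 3.0822, f(5) ≈ 3.7417.
On each subinterval the trapezoid contributes (Δu_i/2)·[f(u_{i-1}) + f(u_i)].
Sum ≈ 11.2620.

11.2620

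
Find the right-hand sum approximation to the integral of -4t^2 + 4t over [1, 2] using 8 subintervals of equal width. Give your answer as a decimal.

-3.84375

Δt = (2 − 1)/8 = 0.125.
Right endpoints: 1.125, 1.25, 1.375, 1.5, 1.625, 1.75, 1.875, 2.
f(1.125) = -0.5625, f(1.25) = -1.25, f(1.375) = -2.0625, f(1.5) = -3, f(1.625) = -4.0625, f(1.75) = -5.25, f(1.875) = -6.5625, f(2) = -8.
Sum = Δt · [f(1.125) + f(1.25) + f(1.375) + ...].
Sum = -3.84375.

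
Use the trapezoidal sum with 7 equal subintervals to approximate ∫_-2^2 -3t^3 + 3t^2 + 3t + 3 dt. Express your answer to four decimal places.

28.6531

Δt = (2 − (-2))/7 = 4/7.
f(-2) = 33, f(-10/7) = 4659/343, f(-6/7) = 1551/343, f(-2/7) = 843/343, f(2/7) = 1383/343, f(6/7) = 2019/343, f(10/7) = 1599/343, f(2) = -3.
T_7 = (Δt/2)·[f(t_0) + 2f(t_1) + ... + 2f(t_{6}) + f(t_7)].
Sum ≈ 28.6531.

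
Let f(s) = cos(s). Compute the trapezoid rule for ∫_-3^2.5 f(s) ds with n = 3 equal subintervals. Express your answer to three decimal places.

Δs = (2.5 − (-3))/3 = 11/6.
f(-3) ≈ -0.990, f(-7/6) ≈ 0.393, f(2/3) ≈ 0.786, f(2.5) ≈ -0.801.
T_3 = (Δs/2)·[f(s_0) + 2f(s_1) + 2f(s_2) + f(s_3)].
Sum ≈ 0.520.

0.520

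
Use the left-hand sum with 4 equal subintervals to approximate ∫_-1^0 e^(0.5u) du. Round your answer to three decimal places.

Δu = (0 − (-1))/4 = 0.25.
Left endpoints: -1, -0.75, -0.5, -0.25.
f(-1) ≈ 0.607, f(-0.75) ≈ 0.687, f(-0.5) ≈ 0.779, f(-0.25) ≈ 0.882.
Sum = Δu · [f(-1) + f(-0.75) + f(-0.5) + f(-0.25)].
Sum ≈ 0.739.

0.739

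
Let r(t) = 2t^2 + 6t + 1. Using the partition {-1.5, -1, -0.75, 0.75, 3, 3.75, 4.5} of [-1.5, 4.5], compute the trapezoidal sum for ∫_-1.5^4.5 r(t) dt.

Subinterval widths: 0.5, 0.25, 1.5, 2.25, 0.75, 0.75.
r(-1.5) = -3.5, r(-1) = -3, r(-0.75) = -2.375, r(0.75) = 6.625, r(3) = 37, r(3.75) = 51.625, r(4.5) = 68.5.
On each subinterval the trapezoid contributes (Δt_i/2)·[r(t_{i-1}) + r(t_i)].
Sum = 128.25.

128.25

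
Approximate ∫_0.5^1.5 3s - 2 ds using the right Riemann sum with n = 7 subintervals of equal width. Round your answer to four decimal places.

1.2143

Δs = (1.5 − 0.5)/7 = 1/7.
Right endpoints: 9/14, 11/14, 13/14, 15/14, 17/14, 19/14, 1.5.
f(9/14) = -1/14, f(11/14) = 5/14, f(13/14) = 11/14, f(15/14) = 17/14, f(17/14) = 23/14, f(19/14) = 29/14, f(1.5) = 2.5.
Sum = Δs · [f(9/14) + f(11/14) + f(13/14) + ...].
Sum ≈ 1.2143.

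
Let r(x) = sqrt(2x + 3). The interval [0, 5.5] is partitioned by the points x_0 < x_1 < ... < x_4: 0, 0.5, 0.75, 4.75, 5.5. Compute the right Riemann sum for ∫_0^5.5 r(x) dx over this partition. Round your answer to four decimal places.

Subinterval widths: 0.5, 0.25, 4, 0.75.
Right endpoints: 0.5, 0.75, 4.75, 5.5.
r(0.5) ≈ 2.0000, r(0.75) ≈ 2.1213, r(4.75) ≈ 3.5355, r(5.5) ≈ 3.7417.
Sum = Σ Δx_i · r(x_i).
Sum ≈ 18.4787.

18.4787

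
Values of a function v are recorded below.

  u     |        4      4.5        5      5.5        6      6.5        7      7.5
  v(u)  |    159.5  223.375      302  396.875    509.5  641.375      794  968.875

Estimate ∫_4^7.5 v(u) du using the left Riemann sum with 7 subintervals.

Δu = 0.5.
Sum = 0.5·[159.5 + 223.375 + 302 + 396.875 + 509.5 + 641.375 + 794] = 1513.3125.

1513.3125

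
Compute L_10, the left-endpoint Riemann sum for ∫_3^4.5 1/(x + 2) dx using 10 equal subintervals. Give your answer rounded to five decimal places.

Δx = (4.5 − 3)/10 = 0.15.
Left endpoints: 3, 3.15, 3.3, 3.45, 3.6, 3.75, 3.9, 4.05, 4.2, 4.35.
f(3) = 0.2, f(3.15) = 20/103, f(3.3) = 10/53, f(3.45) = 20/109, f(3.6) = 5/28, f(3.75) = 4/23, f(3.9) = 10/59, f(4.05) = 20/121, f(4.2) = 5/31, f(4.35) = 20/127.
Sum = Δx · [f(3) + f(3.15) + f(3.3) + ...].
Sum ≈ 0.26586.

0.26586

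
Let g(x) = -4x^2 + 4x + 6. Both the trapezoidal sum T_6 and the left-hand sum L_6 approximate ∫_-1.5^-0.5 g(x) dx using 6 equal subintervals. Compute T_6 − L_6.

T_6 ≈ -2.3518519.
L_6 ≈ -3.3518519.
T_6 − L_6 = 1.

1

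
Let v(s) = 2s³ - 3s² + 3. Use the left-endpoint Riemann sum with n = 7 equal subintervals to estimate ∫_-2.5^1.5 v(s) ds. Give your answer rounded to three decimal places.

-39.592

Δs = (1.5 − (-2.5))/7 = 4/7.
Left endpoints: -2.5, -27/14, -19/14, -11/14, -3/14, 5/14, 13/14.
v(-2.5) = -47, v(-27/14) = -7719/343, v(-19/14) = -2581/343, v(-11/14) = 61/343, v(-3/14) = 975/343, v(5/14) = 929/343, v(13/14) = 691/343.
Sum = Δs · [v(-2.5) + v(-27/14) + v(-19/14) + ...].
Sum ≈ -39.592.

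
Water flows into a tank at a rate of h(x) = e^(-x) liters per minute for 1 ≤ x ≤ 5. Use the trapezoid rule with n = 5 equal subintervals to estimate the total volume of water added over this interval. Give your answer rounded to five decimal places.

Δx = (5 − 1)/5 = 0.8.
h(1) ≈ 0.36788, h(1.8) ≈ 0.16530, h(2.6) ≈ 0.07427, h(3.4) ≈ 0.03337, h(4.2) ≈ 0.01500, h(5) ≈ 0.00674.
T_5 = (Δx/2)·[h(x_0) + 2h(x_1) + ... + 2h(x_{4}) + h(x_5)].
Sum ≈ 0.38020.

0.38020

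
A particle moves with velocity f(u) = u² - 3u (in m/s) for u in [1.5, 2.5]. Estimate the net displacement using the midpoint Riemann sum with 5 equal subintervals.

-1.92

Δu = (2.5 − 1.5)/5 = 0.2.
Midpoints: 1.6, 1.8, 2, 2.2, 2.4.
f(1.6) = -2.24, f(1.8) = -2.16, f(2) = -2, f(2.2) = -1.76, f(2.4) = -1.44.
Sum = Δu · [f(1.6) + f(1.8) + f(2) + f(2.2) + f(2.4)].
Sum = -1.92.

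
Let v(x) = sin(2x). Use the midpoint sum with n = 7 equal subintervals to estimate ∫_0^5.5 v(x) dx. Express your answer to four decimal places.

Δx = (5.5 − 0)/7 = 11/14.
Midpoints: 11/28, 33/28, 55/28, 2.75, 99/28, 121/28, 143/28.
v(11/28) ≈ 0.7073, v(33/28) ≈ 0.7064, v(55/28) ≈ -0.7082, v(2.75) ≈ -0.7055, v(99/28) ≈ 0.7091, v(121/28) ≈ 0.7046, v(143/28) ≈ -0.7100.
Sum = Δx · [v(11/28) + v(33/28) + v(55/28) + ...].
Sum ≈ 0.5530.

0.5530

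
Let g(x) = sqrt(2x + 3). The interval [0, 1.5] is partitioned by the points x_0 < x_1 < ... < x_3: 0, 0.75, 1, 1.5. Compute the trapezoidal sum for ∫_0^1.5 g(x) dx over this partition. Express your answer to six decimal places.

Subinterval widths: 0.75, 0.25, 0.5.
g(0) ≈ 1.732051, g(0.75) ≈ 2.121320, g(1) ≈ 2.236068, g(1.5) ≈ 2.449490.
On each subinterval the trapezoid contributes (Δx_i/2)·[g(x_{i-1}) + g(x_i)].
Sum ≈ 3.161077.

3.161077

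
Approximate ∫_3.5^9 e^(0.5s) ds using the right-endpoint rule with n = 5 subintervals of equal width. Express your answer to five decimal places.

219.09642

Δs = (9 − 3.5)/5 = 1.1.
Right endpoints: 4.6, 5.7, 6.8, 7.9, 9.
f(4.6) ≈ 9.97418, f(5.7) ≈ 17.28778, f(6.8) ≈ 29.96410, f(7.9) ≈ 51.93537, f(9) ≈ 90.01713.
Sum = Δs · [f(4.6) + f(5.7) + f(6.8) + f(7.9) + f(9)].
Sum ≈ 219.09642.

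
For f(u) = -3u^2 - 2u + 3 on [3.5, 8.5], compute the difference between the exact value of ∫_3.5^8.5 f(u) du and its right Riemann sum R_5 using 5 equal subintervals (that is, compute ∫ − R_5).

97.5

Exact integral: ∫_3.5^8.5 f(u) du = -616.25.
R_5 = -713.75.
Error = -616.25 − (-713.75) = 97.5.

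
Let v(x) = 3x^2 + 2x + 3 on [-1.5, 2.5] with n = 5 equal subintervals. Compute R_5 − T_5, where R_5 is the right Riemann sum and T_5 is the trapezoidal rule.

8

R_5 = 44.28.
T_5 = 36.28.
R_5 − T_5 = 8.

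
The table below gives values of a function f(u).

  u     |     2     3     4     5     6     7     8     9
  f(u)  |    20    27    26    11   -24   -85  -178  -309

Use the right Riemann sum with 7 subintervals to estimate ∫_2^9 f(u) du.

Δu = 1.
Sum = 1·[27 + 26 + 11 + (-24) + (-85) + (-178) + (-309)] = -532.

-532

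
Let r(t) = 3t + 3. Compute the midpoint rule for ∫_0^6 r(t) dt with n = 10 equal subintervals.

72

Δt = (6 − 0)/10 = 0.6.
Midpoints: 0.3, 0.9, 1.5, 2.1, 2.7, 3.3, 3.9, 4.5, 5.1, 5.7.
r(0.3) = 3.9, r(0.9) = 5.7, r(1.5) = 7.5, r(2.1) = 9.3, r(2.7) = 11.1, r(3.3) = 12.9, r(3.9) = 14.7, r(4.5) = 16.5, r(5.1) = 18.3, r(5.7) = 20.1.
Sum = Δt · [r(0.3) + r(0.9) + r(1.5) + ...].
Sum = 72.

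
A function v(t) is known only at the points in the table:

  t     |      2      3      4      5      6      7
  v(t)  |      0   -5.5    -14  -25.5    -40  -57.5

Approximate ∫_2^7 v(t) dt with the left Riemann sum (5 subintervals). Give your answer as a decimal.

-85

Δt = 1.
Sum = 1·[0 + (-5.5) + (-14) + (-25.5) + (-40)] = -85.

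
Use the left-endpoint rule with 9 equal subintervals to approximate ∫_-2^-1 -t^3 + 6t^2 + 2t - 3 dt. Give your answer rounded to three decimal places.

Δt = (-1 − (-2))/9 = 1/9.
Left endpoints: -2, -17/9, -16/9, -5/3, -14/9, -13/9, -4/3, -11/9, -10/9.
f(-2) = 25, f(-17/9) = 15578/729, f(-16/9) = 13141/729, f(-5/3) = 404/27, f(-14/9) = 8873/729, f(-13/9) = 7030/729, f(-4/3) = 199/27, f(-11/9) = 3896/729, f(-10/9) = 2593/729.
Sum = Δt · [f(-2) + f(-17/9) + f(-16/9) + ...].
Sum ≈ 13.049.

13.049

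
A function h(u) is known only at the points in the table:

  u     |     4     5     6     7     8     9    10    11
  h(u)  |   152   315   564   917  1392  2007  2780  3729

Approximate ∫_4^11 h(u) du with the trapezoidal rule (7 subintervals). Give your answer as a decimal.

Δu = 1.
T_7 = (1/2)·[152 + 2·315 + 2·564 + 2·917 + 2·1392 + 2·2007 + 2·2780 + 3729] = 9915.5.

9915.5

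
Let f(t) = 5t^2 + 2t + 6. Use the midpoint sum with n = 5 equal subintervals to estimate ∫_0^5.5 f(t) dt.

Δt = (5.5 − 0)/5 = 1.1.
Midpoints: 0.55, 1.65, 2.75, 3.85, 4.95.
f(0.55) = 8.6125, f(1.65) = 22.9125, f(2.75) = 49.3125, f(3.85) = 87.8125, f(4.95) = 138.4125.
Sum = Δt · [f(0.55) + f(1.65) + f(2.75) + f(3.85) + f(4.95)].
Sum = 337.76875.

337.76875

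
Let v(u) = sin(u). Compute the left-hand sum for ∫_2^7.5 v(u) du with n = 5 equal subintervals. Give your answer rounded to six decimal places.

Δu = (7.5 − 2)/5 = 1.1.
Left endpoints: 2, 3.1, 4.2, 5.3, 6.4.
v(2) ≈ 0.909297, v(3.1) ≈ 0.041581, v(4.2) ≈ -0.871576, v(5.3) ≈ -0.832267, v(6.4) ≈ 0.116549.
Sum = Δu · [v(2) + v(3.1) + v(4.2) + v(5.3) + v(6.4)].
Sum ≈ -0.700058.

-0.700058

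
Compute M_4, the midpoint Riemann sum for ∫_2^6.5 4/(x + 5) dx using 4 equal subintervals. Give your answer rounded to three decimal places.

1.983

Δx = (6.5 − 2)/4 = 1.125.
Midpoints: 2.5625, 3.6875, 4.8125, 5.9375.
f(2.5625) = 64/121, f(3.6875) = 64/139, f(4.8125) = 64/157, f(5.9375) = 64/175.
Sum = Δx · [f(2.5625) + f(3.6875) + f(4.8125) + f(5.9375)].
Sum ≈ 1.983.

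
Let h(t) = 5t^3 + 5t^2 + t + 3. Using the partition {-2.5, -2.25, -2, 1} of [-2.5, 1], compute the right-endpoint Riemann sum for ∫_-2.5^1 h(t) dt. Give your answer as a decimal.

Subinterval widths: 0.25, 0.25, 3.
Right endpoints: -2.25, -2, 1.
h(-2.25) = -30.890625, h(-2) = -19, h(1) = 14.
Sum = Σ Δt_i · h(t_i).
Sum = 29.52734375.

29.52734375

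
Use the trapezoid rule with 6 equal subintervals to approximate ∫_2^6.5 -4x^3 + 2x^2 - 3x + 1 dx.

-1664.859375

Δx = (6.5 − 2)/6 = 0.75.
f(2) = -29, f(2.75) = -75.3125, f(3.5) = -156.5, f(4.25) = -282.6875, f(5) = -464, f(5.75) = -710.5625, f(6.5) = -1032.5.
T_6 = (Δx/2)·[f(x_0) + 2f(x_1) + ... + 2f(x_{5}) + f(x_6)].
Sum = -1664.859375.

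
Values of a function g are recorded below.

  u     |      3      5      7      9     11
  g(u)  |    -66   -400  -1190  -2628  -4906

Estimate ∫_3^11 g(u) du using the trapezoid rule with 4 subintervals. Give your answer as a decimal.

-13408

Δu = 2.
T_4 = (2/2)·[(-66) + 2·(-400) + 2·(-1190) + 2·(-2628) + (-4906)] = -13408.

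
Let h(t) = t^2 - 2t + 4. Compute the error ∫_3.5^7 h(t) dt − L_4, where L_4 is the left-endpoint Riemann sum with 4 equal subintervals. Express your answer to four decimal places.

12.5690

Exact integral: ∫_3.5^7 h(t) dt ≈ 77.291667.
L_4 = 64.72265625.
Error ≈ 77.291667 − 64.72265625 ≈ 12.5690.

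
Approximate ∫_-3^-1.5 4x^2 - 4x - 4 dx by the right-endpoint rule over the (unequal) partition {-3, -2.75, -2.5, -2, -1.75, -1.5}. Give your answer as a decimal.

Subinterval widths: 0.25, 0.25, 0.5, 0.25, 0.25.
Right endpoints: -2.75, -2.5, -2, -1.75, -1.5.
f(-2.75) = 37.25, f(-2.5) = 31, f(-2) = 20, f(-1.75) = 15.25, f(-1.5) = 11.
Sum = Σ Δx_i · f(x_i).
Sum = 33.625.

33.625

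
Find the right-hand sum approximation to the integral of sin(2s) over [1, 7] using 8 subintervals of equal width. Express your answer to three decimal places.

-0.192

Δs = (7 − 1)/8 = 0.75.
Right endpoints: 1.75, 2.5, 3.25, 4, 4.75, 5.5, 6.25, 7.
f(1.75) ≈ -0.351, f(2.5) ≈ -0.959, f(3.25) ≈ 0.215, f(4) ≈ 0.989, f(4.75) ≈ -0.075, f(5.5) ≈ -1.000, f(6.25) ≈ -0.066, f(7) ≈ 0.991.
Sum = Δs · [f(1.75) + f(2.5) + f(3.25) + ...].
Sum ≈ -0.192.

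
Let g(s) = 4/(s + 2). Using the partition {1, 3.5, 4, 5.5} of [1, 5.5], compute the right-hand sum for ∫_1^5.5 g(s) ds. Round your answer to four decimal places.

Subinterval widths: 2.5, 0.5, 1.5.
Right endpoints: 3.5, 4, 5.5.
g(3.5) = 8/11, g(4) = 2/3, g(5.5) = 8/15.
Sum = Σ Δs_i · g(s_i).
Sum ≈ 2.9515.

2.9515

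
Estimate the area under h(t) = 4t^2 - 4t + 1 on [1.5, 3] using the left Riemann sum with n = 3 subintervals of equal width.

Δt = (3 − 1.5)/3 = 0.5.
Left endpoints: 1.5, 2, 2.5.
h(1.5) = 4, h(2) = 9, h(2.5) = 16.
Sum = Δt · [h(1.5) + h(2) + h(2.5)].
Sum = 14.5.

14.5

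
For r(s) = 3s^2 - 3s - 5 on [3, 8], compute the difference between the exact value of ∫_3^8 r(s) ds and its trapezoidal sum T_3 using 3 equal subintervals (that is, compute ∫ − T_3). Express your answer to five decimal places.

-6.94444

Exact integral: ∫_3^8 r(s) ds = 377.5.
T_3 ≈ 384.4444444.
Error ≈ 377.5 − 384.4444444 ≈ -6.94444.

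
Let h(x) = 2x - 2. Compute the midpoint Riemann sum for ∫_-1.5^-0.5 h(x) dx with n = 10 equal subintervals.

-4

Δx = (-0.5 − (-1.5))/10 = 0.1.
Midpoints: -1.45, -1.35, -1.25, -1.15, -1.05, -0.95, -0.85, -0.75, -0.65, -0.55.
h(-1.45) = -4.9, h(-1.35) = -4.7, h(-1.25) = -4.5, h(-1.15) = -4.3, h(-1.05) = -4.1, h(-0.95) = -3.9, h(-0.85) = -3.7, h(-0.75) = -3.5, h(-0.65) = -3.3, h(-0.55) = -3.1.
Sum = Δx · [h(-1.45) + h(-1.35) + h(-1.25) + ...].
Sum = -4.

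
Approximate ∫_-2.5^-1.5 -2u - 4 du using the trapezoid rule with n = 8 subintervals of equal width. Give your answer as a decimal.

0

Δu = (-1.5 − (-2.5))/8 = 0.125.
f(-2.5) = 1, f(-2.375) = 0.75, f(-2.25) = 0.5, f(-2.125) = 0.25, f(-2) = 0, f(-1.875) = -0.25, f(-1.75) = -0.5, f(-1.625) = -0.75, f(-1.5) = -1.
T_8 = (Δu/2)·[f(u_0) + 2f(u_1) + ... + 2f(u_{7}) + f(u_8)].
Sum = 0.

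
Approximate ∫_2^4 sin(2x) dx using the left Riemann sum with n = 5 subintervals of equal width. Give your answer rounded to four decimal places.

Δx = (4 − 2)/5 = 0.4.
Left endpoints: 2, 2.4, 2.8, 3.2, 3.6.
f(2) ≈ -0.7568, f(2.4) ≈ -0.9962, f(2.8) ≈ -0.6313, f(3.2) ≈ 0.1165, f(3.6) ≈ 0.7937.
Sum = Δx · [f(2) + f(2.4) + f(2.8) + f(3.2) + f(3.6)].
Sum ≈ -0.5896.

-0.5896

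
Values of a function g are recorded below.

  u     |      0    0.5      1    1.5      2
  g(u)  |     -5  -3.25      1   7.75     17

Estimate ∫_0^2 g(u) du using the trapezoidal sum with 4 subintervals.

Δu = 0.5.
T_4 = (0.5/2)·[(-5) + 2·(-3.25) + 2·1 + 2·7.75 + 17] = 5.75.

5.75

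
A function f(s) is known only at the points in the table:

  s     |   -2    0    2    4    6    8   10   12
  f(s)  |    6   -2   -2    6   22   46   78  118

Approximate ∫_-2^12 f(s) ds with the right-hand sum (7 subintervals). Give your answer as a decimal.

Δs = 2.
Sum = 2·[(-2) + (-2) + 6 + 22 + 46 + 78 + 118] = 532.

532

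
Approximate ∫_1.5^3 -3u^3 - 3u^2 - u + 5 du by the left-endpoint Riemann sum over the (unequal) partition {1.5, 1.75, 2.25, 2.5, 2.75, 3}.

Subinterval widths: 0.25, 0.5, 0.25, 0.25, 0.25.
Left endpoints: 1.5, 1.75, 2.25, 2.5, 2.75.
f(1.5) = -13.375, f(1.75) = -22.015625, f(2.25) = -46.609375, f(2.5) = -63.125, f(2.75) = -82.828125.
Sum = Σ Δu_i · f(u_i).
Sum = -62.4921875.

-62.4921875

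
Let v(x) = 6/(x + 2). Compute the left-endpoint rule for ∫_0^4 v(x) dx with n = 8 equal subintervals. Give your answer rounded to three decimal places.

7.119

Δx = (4 − 0)/8 = 0.5.
Left endpoints: 0, 0.5, 1, 1.5, 2, 2.5, 3, 3.5.
v(0) = 3, v(0.5) = 2.4, v(1) = 2, v(1.5) = 12/7, v(2) = 1.5, v(2.5) = 4/3, v(3) = 1.2, v(3.5) = 12/11.
Sum = Δx · [v(0) + v(0.5) + v(1) + ...].
Sum ≈ 7.119.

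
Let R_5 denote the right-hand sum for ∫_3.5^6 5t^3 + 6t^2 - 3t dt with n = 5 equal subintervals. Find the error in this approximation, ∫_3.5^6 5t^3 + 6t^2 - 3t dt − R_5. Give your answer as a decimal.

-258.203125

Exact integral: ∫_3.5^6 f(t) dt = 1743.046875.
R_5 = 2001.25.
Error = 1743.046875 − 2001.25 = -258.203125.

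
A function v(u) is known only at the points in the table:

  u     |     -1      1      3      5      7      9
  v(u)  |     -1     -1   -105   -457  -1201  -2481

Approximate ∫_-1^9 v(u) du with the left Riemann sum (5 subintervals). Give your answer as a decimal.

-3530

Δu = 2.
Sum = 2·[(-1) + (-1) + (-105) + (-457) + (-1201)] = -3530.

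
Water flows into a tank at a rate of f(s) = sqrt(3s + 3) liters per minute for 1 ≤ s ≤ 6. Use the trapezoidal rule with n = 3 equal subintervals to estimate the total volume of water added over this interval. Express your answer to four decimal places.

18.0544

Δs = (6 − 1)/3 = 5/3.
f(1) ≈ 2.4495, f(8/3) ≈ 3.3166, f(13/3) ≈ 4.0000, f(6) ≈ 4.5826.
T_3 = (Δs/2)·[f(s_0) + 2f(s_1) + 2f(s_2) + f(s_3)].
Sum ≈ 18.0544.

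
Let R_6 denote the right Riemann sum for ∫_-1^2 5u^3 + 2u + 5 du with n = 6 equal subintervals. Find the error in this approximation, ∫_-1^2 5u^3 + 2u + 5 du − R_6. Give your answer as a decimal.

-13.6875

Exact integral: ∫_-1^2 f(u) du = 36.75.
R_6 = 50.4375.
Error = 36.75 − 50.4375 = -13.6875.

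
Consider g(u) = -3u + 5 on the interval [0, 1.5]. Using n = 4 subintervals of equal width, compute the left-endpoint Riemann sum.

Δu = (1.5 − 0)/4 = 0.375.
Left endpoints: 0, 0.375, 0.75, 1.125.
g(0) = 5, g(0.375) = 3.875, g(0.75) = 2.75, g(1.125) = 1.625.
Sum = Δu · [g(0) + g(0.375) + g(0.75) + g(1.125)].
Sum = 4.96875.

4.96875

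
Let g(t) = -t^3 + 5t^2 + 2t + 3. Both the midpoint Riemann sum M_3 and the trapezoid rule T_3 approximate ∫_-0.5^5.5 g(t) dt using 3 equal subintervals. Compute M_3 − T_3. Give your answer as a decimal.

M_3 = 101.75.
T_3 = 86.75.
M_3 − T_3 = 15.

15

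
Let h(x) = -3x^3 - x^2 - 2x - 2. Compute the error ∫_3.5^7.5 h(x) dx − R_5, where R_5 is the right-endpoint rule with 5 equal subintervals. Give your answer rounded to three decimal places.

Exact integral: ∫_3.5^7.5 h(x) dx ≈ -2438.83333.
R_5 = -2935.98.
Error ≈ -2438.83333 − (-2935.98) ≈ 497.147.

497.147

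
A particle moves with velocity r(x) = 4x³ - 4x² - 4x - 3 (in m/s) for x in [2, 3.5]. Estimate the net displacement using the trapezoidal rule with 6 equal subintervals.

Δx = (3.5 − 2)/6 = 0.25.
r(2) = 5, r(2.25) = 13.3125, r(2.5) = 24.5, r(2.75) = 38.9375, r(3) = 57, r(3.25) = 79.0625, r(3.5) = 105.5.
T_6 = (Δx/2)·[r(x_0) + 2r(x_1) + ... + 2r(x_{5}) + r(x_6)].
Sum = 67.015625.

67.015625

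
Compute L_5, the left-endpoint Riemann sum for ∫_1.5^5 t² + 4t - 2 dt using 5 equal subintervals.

Δt = (5 − 1.5)/5 = 0.7.
Left endpoints: 1.5, 2.2, 2.9, 3.6, 4.3.
f(1.5) = 6.25, f(2.2) = 11.64, f(2.9) = 18.01, f(3.6) = 25.36, f(4.3) = 33.69.
Sum = Δt · [f(1.5) + f(2.2) + f(2.9) + f(3.6) + f(4.3)].
Sum = 66.465.

66.465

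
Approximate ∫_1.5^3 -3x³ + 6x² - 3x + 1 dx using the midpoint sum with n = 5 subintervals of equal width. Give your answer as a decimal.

Δx = (3 − 1.5)/5 = 0.3.
Midpoints: 1.65, 1.95, 2.25, 2.55, 2.85.
f(1.65) = -1.091375, f(1.95) = -4.279625, f(2.25) = -9.546875, f(2.55) = -17.379125, f(2.85) = -28.262375.
Sum = Δx · [f(1.65) + f(1.95) + f(2.25) + f(2.55) + f(2.85)].
Sum = -18.1678125.

-18.1678125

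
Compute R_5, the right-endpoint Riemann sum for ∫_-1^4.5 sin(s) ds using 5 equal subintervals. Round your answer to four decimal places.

0.5990

Δs = (4.5 − (-1))/5 = 1.1.
Right endpoints: 0.1, 1.2, 2.3, 3.4, 4.5.
f(0.1) ≈ 0.0998, f(1.2) ≈ 0.9320, f(2.3) ≈ 0.7457, f(3.4) ≈ -0.2555, f(4.5) ≈ -0.9775.
Sum = Δs · [f(0.1) + f(1.2) + f(2.3) + f(3.4) + f(4.5)].
Sum ≈ 0.5990.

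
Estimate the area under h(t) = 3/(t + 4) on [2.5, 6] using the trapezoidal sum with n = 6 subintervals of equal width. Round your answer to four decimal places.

1.2935

Δt = (6 − 2.5)/6 = 7/12.
h(2.5) = 6/13, h(37/12) = 36/85, h(11/3) = 9/23, h(4.25) = 4/11, h(29/6) = 18/53, h(65/12) = 36/113, h(6) = 0.3.
T_6 = (Δt/2)·[h(t_0) + 2h(t_1) + ... + 2h(t_{5}) + h(t_6)].
Sum ≈ 1.2935.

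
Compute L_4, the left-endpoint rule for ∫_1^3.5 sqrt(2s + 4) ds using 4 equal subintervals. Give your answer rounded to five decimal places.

6.98753

Δs = (3.5 − 1)/4 = 0.625.
Left endpoints: 1, 1.625, 2.25, 2.875.
f(1) ≈ 2.44949, f(1.625) ≈ 2.69258, f(2.25) ≈ 2.91548, f(2.875) ≈ 3.12250.
Sum = Δs · [f(1) + f(1.625) + f(2.25) + f(2.875)].
Sum ≈ 6.98753.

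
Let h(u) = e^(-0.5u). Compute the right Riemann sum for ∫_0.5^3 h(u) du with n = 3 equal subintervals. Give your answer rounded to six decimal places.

Δu = (3 − 0.5)/3 = 5/6.
Right endpoints: 4/3, 13/6, 3.
h(4/3) ≈ 0.513417, h(13/6) ≈ 0.338465, h(3) ≈ 0.223130.
Sum = Δu · [h(4/3) + h(13/6) + h(3)].
Sum ≈ 0.895844.

0.895844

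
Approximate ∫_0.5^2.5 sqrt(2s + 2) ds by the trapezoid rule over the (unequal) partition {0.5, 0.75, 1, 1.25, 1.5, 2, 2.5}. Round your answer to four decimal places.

Subinterval widths: 0.25, 0.25, 0.25, 0.25, 0.5, 0.5.
f(0.5) ≈ 1.7321, f(0.75) ≈ 1.8708, f(1) ≈ 2.0000, f(1.25) ≈ 2.1213, f(1.5) ≈ 2.2361, f(2) ≈ 2.4495, f(2.5) ≈ 2.6458.
On each subinterval the trapezoid contributes (Δs_i/2)·[f(s_{i-1}) + f(s_i)].
Sum ≈ 4.4393.

4.4393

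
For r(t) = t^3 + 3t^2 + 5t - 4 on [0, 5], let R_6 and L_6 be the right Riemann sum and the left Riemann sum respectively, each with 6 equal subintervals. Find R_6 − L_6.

R_6 ≈ 423.5763889.
L_6 ≈ 236.0763889.
R_6 − L_6 = 187.5.

187.5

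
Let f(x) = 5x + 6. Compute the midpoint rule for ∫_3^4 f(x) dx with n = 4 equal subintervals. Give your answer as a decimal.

Δx = (4 − 3)/4 = 0.25.
Midpoints: 3.125, 3.375, 3.625, 3.875.
f(3.125) = 21.625, f(3.375) = 22.875, f(3.625) = 24.125, f(3.875) = 25.375.
Sum = Δx · [f(3.125) + f(3.375) + f(3.625) + f(3.875)].
Sum = 23.5.

23.5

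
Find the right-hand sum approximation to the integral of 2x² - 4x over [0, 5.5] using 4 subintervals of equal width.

80.3515625

Δx = (5.5 − 0)/4 = 1.375.
Right endpoints: 1.375, 2.75, 4.125, 5.5.
f(1.375) = -1.71875, f(2.75) = 4.125, f(4.125) = 17.53125, f(5.5) = 38.5.
Sum = Δx · [f(1.375) + f(2.75) + f(4.125) + f(5.5)].
Sum = 80.3515625.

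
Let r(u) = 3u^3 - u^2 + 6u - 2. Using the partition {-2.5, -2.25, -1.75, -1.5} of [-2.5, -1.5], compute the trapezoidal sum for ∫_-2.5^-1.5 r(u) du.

Subinterval widths: 0.25, 0.5, 0.25.
r(-2.5) = -70.125, r(-2.25) = -54.734375, r(-1.75) = -31.640625, r(-1.5) = -23.375.
On each subinterval the trapezoid contributes (Δu_i/2)·[r(u_{i-1}) + r(u_i)].
Sum = -44.078125.

-44.078125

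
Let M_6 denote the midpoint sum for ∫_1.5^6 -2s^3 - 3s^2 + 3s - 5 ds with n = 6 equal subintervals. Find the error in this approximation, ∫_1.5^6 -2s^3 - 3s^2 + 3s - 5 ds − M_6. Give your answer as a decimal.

Exact integral: ∫_1.5^6 f(s) ds = -829.96875.
M_6 = -824.58984375.
Error = -829.96875 − (-824.58984375) = -5.37890625.

-5.37890625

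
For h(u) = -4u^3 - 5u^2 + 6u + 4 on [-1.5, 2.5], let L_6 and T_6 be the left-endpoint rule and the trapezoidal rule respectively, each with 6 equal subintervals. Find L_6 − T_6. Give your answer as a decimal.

L_6 ≈ -16.925926.
T_6 ≈ -40.925926.
L_6 − T_6 = 24.

24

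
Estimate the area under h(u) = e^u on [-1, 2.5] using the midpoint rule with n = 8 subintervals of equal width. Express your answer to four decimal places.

11.7209

Δu = (2.5 − (-1))/8 = 0.4375.
Midpoints: -0.78125, -0.34375, 0.09375, 0.53125, 0.96875, 1.40625, 1.84375, 2.28125.
h(-0.78125) ≈ 0.4578, h(-0.34375) ≈ 0.7091, h(0.09375) ≈ 1.0983, h(0.53125) ≈ 1.7011, h(0.96875) ≈ 2.6346, h(1.40625) ≈ 4.0806, h(1.84375) ≈ 6.3202, h(2.28125) ≈ 9.7889.
Sum = Δu · [h(-0.78125) + h(-0.34375) + h(0.09375) + ...].
Sum ≈ 11.7209.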